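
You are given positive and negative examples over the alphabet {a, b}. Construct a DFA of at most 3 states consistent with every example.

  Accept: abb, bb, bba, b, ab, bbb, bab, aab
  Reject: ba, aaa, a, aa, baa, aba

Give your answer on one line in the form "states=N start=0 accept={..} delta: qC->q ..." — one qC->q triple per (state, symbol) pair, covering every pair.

Fold the examples into a partial DFA from state 0: repeatedly fix the first undefined (state, symbol) met by the shortest-then-alphabetical prefix, trying targets in increasing order and rejecting any under which an Accept and a Reject string meet in one state with the same remainder; add a state when all current targets are rejected. Accepting states are where Accept strings end.
a: 0a undefined. 0a->0: ok.
b: 0b undefined. 0b->0: no, abb/ba meet in 0. Open state 1: 0b->1.
ba: 1a undefined. 1a->0: ok.
bb: 1b undefined. 1b->0: no, abb/ba meet in 0. 1b->1: no, bba/ba meet in 0. Open state 2: 1b->2.
bba: 2a undefined. 2a->0: no, bba/ba meet in 0. 2a->1: ok.
bbb: 2b undefined. 2b->0: no, bbb/ba meet in 0. 2b->1: ok.
All examples now run through 3 states with every (state, symbol) defined. Accept strings end in {1,2}, Reject strings end in {0}; accept={1,2}.

states=3 start=0 accept={1,2} delta: 0a->0 0b->1 1a->0 1b->2 2a->1 2b->1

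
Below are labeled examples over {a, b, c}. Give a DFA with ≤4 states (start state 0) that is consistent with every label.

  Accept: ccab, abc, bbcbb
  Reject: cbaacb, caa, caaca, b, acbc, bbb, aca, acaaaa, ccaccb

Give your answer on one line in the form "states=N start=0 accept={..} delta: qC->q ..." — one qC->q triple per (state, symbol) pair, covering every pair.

Fold the examples into a partial DFA from state 0: repeatedly fix the first undefined (state, symbol) met by the shortest-then-alphabetical prefix, trying targets in increasing order and rejecting any under which an Accept and a Reject string meet in one state with the same remainder; add a state when all current targets are rejected. Accepting states are where Accept strings end.
a: 0a undefined. 0a->0: ok.
b: 0b undefined. 0b->0: ok.
c: 0c undefined. 0c->0: no, ccab/cbaacb meet in 0. Open state 1: 0c->1.
ca: 1a undefined. 1a->0: ok.
cb: 1b undefined. 1b->0: no, abc/acbc meet in 1. 1b->1: no, abc/cbaacb meet in 1. Open state 2: 1b->2.
cc: 1c undefined. 1c->0: no, ccab/caa meet in 0. 1c->1: no, ccab/caa meet in 0. 1c->2: ok.
cba: 2a undefined. 2a->0: no, ccab/caa meet in 0. 2a->1: no, ccab/cbaacb meet in 2. 2a->2: ok.
acbc: 2c undefined. 2c->0: ok.
ccab: 2b undefined. 2b->0: no, ccab/cbaacb meet in 0. 2b->1: ok.
All examples now run through 3 states with every (state, symbol) defined. Accept strings end in {1}, Reject strings end in {0,2}; accept={1}.

states=3 start=0 accept={1} delta: 0a->0 0b->0 0c->1 1a->0 1b->2 1c->2 2a->2 2b->1 2c->0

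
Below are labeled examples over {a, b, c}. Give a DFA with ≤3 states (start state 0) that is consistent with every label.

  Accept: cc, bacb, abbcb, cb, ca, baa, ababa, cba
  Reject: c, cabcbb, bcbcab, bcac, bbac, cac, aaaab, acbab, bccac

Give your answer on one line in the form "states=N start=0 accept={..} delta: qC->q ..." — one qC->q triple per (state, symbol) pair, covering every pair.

Fold the examples into a partial DFA from state 0: repeatedly fix the first undefined (state, symbol) met by the shortest-then-alphabetical prefix, trying targets in increasing order and rejecting any under which an Accept and a Reject string meet in one state with the same remainder; add a state when all current targets are rejected. Accepting states are where Accept strings end.
a: 0a undefined. 0a->0: ok.
b: 0b undefined. 0b->0: no, baa/aaaab meet in 0. Open state 1: 0b->1.
c: 0c undefined. 0c->0: no, cc/c meet in 0. 0c->1: ok.
ba: 1a undefined. 1a->0: ok.
bb: 1b undefined. 1b->0: ok.
bc: 1c undefined. 1c->0: no, cc/cabcbb meet in 0. 1c->1: no, cc/c meet in 1. Open state 2: 1c->2.
bca: 2a undefined. 2a->0: ok.
bcb: 2b undefined. 2b->0: ok.
bcc: 2c undefined. 2c->0: ok.
All examples now run through 3 states with every (state, symbol) defined. Accept strings end in {0,2}, Reject strings end in {1}; accept={0,2}.

states=3 start=0 accept={0,2} delta: 0a->0 0b->1 0c->1 1a->0 1b->0 1c->2 2a->0 2b->0 2c->0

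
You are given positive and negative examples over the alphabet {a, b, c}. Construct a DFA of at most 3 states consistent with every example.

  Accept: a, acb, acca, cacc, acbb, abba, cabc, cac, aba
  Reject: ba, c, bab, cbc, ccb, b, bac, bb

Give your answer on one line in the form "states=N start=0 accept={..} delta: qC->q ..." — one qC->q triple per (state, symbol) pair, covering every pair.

states=3 start=0 accept={1} delta: 0a->1 0b->2 0c->0 1a->1 1b->1 1c->1 2a->0 2b->0 2c->0

Grow the machine one transition at a time. Run the examples from 0; the earliest place one falls off (shortest prefix, ties alphabetical) gets sent to the lowest-numbered state that keeps every Accept/Reject pair distinguishable — a pair clashes when both reach the same state with identical unread suffix — and to a fresh state only if none does.
a: 0a undefined. 0a->0: no, aba/ba meet in 0 with "ba" left. Open state 1: 0a->1.
b: 0b undefined. 0b->0: no, a/ba meet in 1. 0b->1: no, a/b meet in 1. Open state 2: 0b->2.
c: 0c undefined. 0c->0: ok.
ab: 1b undefined. 1b->0: no, abba/ba meet in 2 with "a" left. 1b->1: ok.
ac: 1c undefined. 1c->0: no, acb/ccb meet in 2. 1c->1: ok.
ba: 2a undefined. 2a->0: ok.
bb: 2b undefined. 2b->0: ok.
aba: 1a undefined. 1a->0: no, acca/ba meet in 0. 1a->1: ok.
cbc: 2c undefined. 2c->0: ok.
All examples now run through 3 states with every (state, symbol) defined. Accept strings end in {1}, Reject strings end in {0,2}; accept={1}.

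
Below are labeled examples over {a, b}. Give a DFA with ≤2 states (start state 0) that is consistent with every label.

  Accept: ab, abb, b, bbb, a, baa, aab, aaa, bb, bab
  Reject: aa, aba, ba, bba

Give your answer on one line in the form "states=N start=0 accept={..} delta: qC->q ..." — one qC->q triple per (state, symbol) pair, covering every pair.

Grow the machine one transition at a time. Run the examples from 0; the earliest place one falls off (shortest prefix, ties alphabetical) gets sent to the lowest-numbered state that keeps every Accept/Reject pair distinguishable — a pair clashes when both reach the same state with identical unread suffix — and to a fresh state only if none does.
a: 0a undefined. 0a->0: no, a/aa meet in 0. Open state 1: 0a->1.
b: 0b undefined. 0b->0: no, a/ba meet in 1. 0b->1: ok.
aa: 1a undefined. 1a->0: ok.
ab: 1b undefined. 1b->0: no, ab/aa meet in 0. 1b->1: ok.
All examples now run through 2 states with every (state, symbol) defined. Accept strings end in {1}, Reject strings end in {0}; accept={1}.

states=2 start=0 accept={1} delta: 0a->1 0b->1 1a->0 1b->1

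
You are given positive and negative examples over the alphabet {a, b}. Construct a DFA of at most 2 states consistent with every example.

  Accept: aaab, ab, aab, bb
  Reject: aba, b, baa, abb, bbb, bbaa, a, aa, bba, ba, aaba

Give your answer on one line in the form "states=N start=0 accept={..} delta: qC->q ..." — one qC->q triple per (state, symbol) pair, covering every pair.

states=2 start=0 accept={0} delta: 0a->1 0b->1 1a->1 1b->0

Grow the machine one transition at a time. Run the examples from 0; the earliest place one falls off (shortest prefix, ties alphabetical) gets sent to the lowest-numbered state that keeps every Accept/Reject pair distinguishable — a pair clashes when both reach the same state with identical unread suffix — and to a fresh state only if none does.
a: 0a undefined. 0a->0: no, aaab/b meet in 0 with "b" left. Open state 1: 0a->1.
b: 0b undefined. 0b->0: no, bb/b meet in 0. 0b->1: ok.
aa: 1a undefined. 1a->0: no, aab/b meet in 1. 1a->1: ok.
ab: 1b undefined. 1b->0: ok.
All examples now run through 2 states with every (state, symbol) defined. Accept strings end in {0}, Reject strings end in {1}; accept={0}.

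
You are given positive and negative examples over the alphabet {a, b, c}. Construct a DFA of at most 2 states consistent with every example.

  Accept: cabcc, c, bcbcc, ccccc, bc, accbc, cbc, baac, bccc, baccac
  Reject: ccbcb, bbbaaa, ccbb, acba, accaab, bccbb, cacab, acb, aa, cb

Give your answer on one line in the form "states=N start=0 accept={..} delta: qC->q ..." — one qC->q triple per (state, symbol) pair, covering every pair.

Fold the examples into a partial DFA from state 0: repeatedly fix the first undefined (state, symbol) met by the shortest-then-alphabetical prefix, trying targets in increasing order and rejecting any under which an Accept and a Reject string meet in one state with the same remainder; add a state when all current targets are rejected. Accepting states are where Accept strings end.
a: 0a undefined. 0a->0: ok.
b: 0b undefined. 0b->0: ok.
c: 0c undefined. 0c->0: no, cabcc/ccbcb meet in 0. Open state 1: 0c->1.
ca: 1a undefined. 1a->0: ok.
cb: 1b undefined. 1b->0: ok.
cc: 1c undefined. 1c->0: no, cabcc/ccbcb meet in 0. 1c->1: ok.
All examples now run through 2 states with every (state, symbol) defined. Accept strings end in {1}, Reject strings end in {0}; accept={1}.

states=2 start=0 accept={1} delta: 0a->0 0b->0 0c->1 1a->0 1b->0 1c->1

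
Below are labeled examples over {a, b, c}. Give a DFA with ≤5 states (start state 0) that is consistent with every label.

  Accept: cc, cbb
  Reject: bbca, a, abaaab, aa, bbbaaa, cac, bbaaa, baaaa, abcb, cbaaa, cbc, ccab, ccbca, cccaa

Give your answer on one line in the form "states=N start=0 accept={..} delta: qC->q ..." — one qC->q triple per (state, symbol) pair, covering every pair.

states=4 start=0 accept={3} delta: 0a->0 0b->0 0c->1 1a->0 1b->2 1c->3 2a->0 2b->3 2c->0 3a->0 3b->0 3c->0

State merging on the prefix tree: take the shortest (then alphabetical) example prefix whose next move is undefined and point that move at state 0, else 1, else 2, ...; a target is out if some Accept/Reject pair would then sit in one state with the same input left (inseparable). If every existing state is out, open a new one.
a: 0a undefined. 0a->0: ok.
b: 0b undefined. 0b->0: ok.
c: 0c undefined. 0c->0: no, cc/bbca meet in 0. Open state 1: 0c->1.
ca: 1a undefined. 1a->0: ok.
cb: 1b undefined. 1b->0: no, cbb/bbca meet in 0. 1b->1: no, cc/cbc meet in 1 with "c" left. Open state 2: 1b->2.
cc: 1c undefined. 1c->0: no, cc/bbca meet in 0. 1c->1: no, cc/cac meet in 1. 1c->2: no, cc/abcb meet in 2. Open state 3: 1c->3.
cba: 2a undefined. 2a->0: ok.
cbb: 2b undefined. 2b->0: no, cbb/bbca meet in 0. 2b->1: no, cbb/cac meet in 1. 2b->2: no, cbb/abcb meet in 2. 2b->3: ok.
cbc: 2c undefined. 2c->0: ok.
cca: 3a undefined. 3a->0: ok.
ccb: 3b undefined. 3b->0: ok.
ccc: 3c undefined. 3c->0: ok.
All examples now run through 4 states with every (state, symbol) defined. Accept strings end in {3}, Reject strings end in {0,1,2}; accept={3}.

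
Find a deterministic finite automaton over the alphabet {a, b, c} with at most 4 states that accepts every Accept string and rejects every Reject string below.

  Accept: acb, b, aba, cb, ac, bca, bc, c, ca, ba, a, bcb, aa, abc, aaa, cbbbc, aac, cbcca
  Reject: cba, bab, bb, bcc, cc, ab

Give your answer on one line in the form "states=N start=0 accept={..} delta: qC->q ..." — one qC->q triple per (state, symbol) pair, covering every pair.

Fold the examples into a partial DFA from state 0: repeatedly fix the first undefined (state, symbol) met by the shortest-then-alphabetical prefix, trying targets in increasing order and rejecting any under which an Accept and a Reject string meet in one state with the same remainder; add a state when all current targets are rejected. Accepting states are where Accept strings end.
a: 0a undefined. 0a->0: no, b/ab meet in 0 with "b" left. Open state 1: 0a->1.
b: 0b undefined. 0b->0: no, b/bb meet in 0. 0b->1: ok.
c: 0c undefined. 0c->0: no, c/cc meet in 0. 0c->1: no, aba/cba meet in 1 with "ba" left. Open state 2: 0c->2.
aa: 1a undefined. 1a->0: no, b/bab meet in 1. 1a->1: ok.
ab: 1b undefined. 1b->0: ok.
ac: 1c undefined. 1c->0: no, ac/bab meet in 0. 1c->1: no, acb/bab meet in 0. 1c->2: ok.
ca: 2a undefined. 2a->0: no, bca/bab meet in 0. 2a->1: ok.
cb: 2b undefined. 2b->0: no, acb/bab meet in 0. 2b->1: no, acb/cba meet in 1. 2b->2: no, b/cba meet in 1. Open state 3: 2b->3.
cc: 2c undefined. 2c->0: ok.
cba: 3a undefined. 3a->0: ok.
cbb: 3b undefined. 3b->0: ok.
cbc: 3c undefined. 3c->0: ok.
All examples now run through 4 states with every (state, symbol) defined. Accept strings end in {1,2,3}, Reject strings end in {0}; accept={1,2,3}.

states=4 start=0 accept={1,2,3} delta: 0a->1 0b->1 0c->2 1a->1 1b->0 1c->2 2a->1 2b->3 2c->0 3a->0 3b->0 3c->0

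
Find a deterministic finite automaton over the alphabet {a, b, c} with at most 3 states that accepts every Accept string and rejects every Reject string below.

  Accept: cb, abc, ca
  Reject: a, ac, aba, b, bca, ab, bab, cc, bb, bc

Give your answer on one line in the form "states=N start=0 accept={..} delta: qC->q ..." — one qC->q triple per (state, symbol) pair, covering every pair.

State merging on the prefix tree: take the shortest (then alphabetical) example prefix whose next move is undefined and point that move at state 0, else 1, else 2, ...; a target is out if some Accept/Reject pair would then sit in one state with the same input left (inseparable). If every existing state is out, open a new one.
a: 0a undefined. 0a->0: no, abc/bc meet in 0 with "bc" left. Open state 1: 0a->1.
b: 0b undefined. 0b->0: no, ca/bca meet in 0 with "ca" left. 0b->1: ok.
c: 0c undefined. 0c->0: no, cb/a meet in 1. 0c->1: no, cb/ab meet in 1 with "b" left. Open state 2: 0c->2.
ab: 1b undefined. 1b->0: ok.
ac: 1c undefined. 1c->0: ok.
ba: 1a undefined. 1a->0: ok.
ca: 2a undefined. 2a->0: no, ca/ac meet in 0. 2a->1: no, ca/a meet in 1. 2a->2: ok.
cb: 2b undefined. 2b->0: no, cb/ac meet in 0. 2b->1: no, cb/a meet in 1. 2b->2: ok.
cc: 2c undefined. 2c->0: ok.
All examples now run through 3 states with every (state, symbol) defined. Accept strings end in {2}, Reject strings end in {0,1}; accept={2}.

states=3 start=0 accept={2} delta: 0a->1 0b->1 0c->2 1a->0 1b->0 1c->0 2a->2 2b->2 2c->0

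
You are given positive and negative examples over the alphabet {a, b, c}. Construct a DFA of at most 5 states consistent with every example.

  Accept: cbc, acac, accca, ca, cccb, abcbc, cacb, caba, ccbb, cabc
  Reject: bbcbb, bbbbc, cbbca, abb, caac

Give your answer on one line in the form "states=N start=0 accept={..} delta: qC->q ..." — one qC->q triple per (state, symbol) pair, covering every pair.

states=4 start=0 accept={2,3} delta: 0a->0 0b->0 0c->1 1a->2 1b->1 1c->2 2a->0 2b->3 2c->3 3a->2 3b->2 3c->2

Grow the machine one transition at a time. Run the examples from 0; the earliest place one falls off (shortest prefix, ties alphabetical) gets sent to the lowest-numbered state that keeps every Accept/Reject pair distinguishable — a pair clashes when both reach the same state with identical unread suffix — and to a fresh state only if none does.
a: 0a undefined. 0a->0: ok.
b: 0b undefined. 0b->0: ok.
c: 0c undefined. 0c->0: no, cbc/bbcbb meet in 0. Open state 1: 0c->1.
ca: 1a undefined. 1a->0: no, acac/bbbbc meet in 1. 1a->1: no, acac/caac meet in 1 with "c" left. Open state 2: 1a->2.
cb: 1b undefined. 1b->0: no, cbc/bbbbc meet in 1. 1b->1: ok.
cc: 1c undefined. 1c->0: no, cbc/cbbca meet in 0. 1c->1: no, cbc/bbcbb meet in 1. 1c->2: ok.
caa: 2a undefined. 2a->0: ok.
cab: 2b undefined. 2b->0: no, caba/cbbca meet in 0. 2b->1: no, ccbb/bbcbb meet in 1. 2b->2: no, caba/cbbca meet in 0. Open state 3: 2b->3.
cac: 2c undefined. 2c->0: no, acac/cbbca meet in 0. 2c->1: no, acac/bbcbb meet in 1. 2c->2: no, accca/cbbca meet in 0. 2c->3: ok.
caba: 3a undefined. 3a->0: no, accca/cbbca meet in 0. 3a->1: no, accca/bbcbb meet in 1. 3a->2: ok.
cabc: 3c undefined. 3c->0: no, cabc/cbbca meet in 0. 3c->1: no, cabc/bbcbb meet in 1. 3c->2: ok.
cacb: 3b undefined. 3b->0: no, cccb/cbbca meet in 0. 3b->1: no, cccb/bbcbb meet in 1. 3b->2: ok.
All examples now run through 4 states with every (state, symbol) defined. Accept strings end in {2,3}, Reject strings end in {0,1}; accept={2,3}.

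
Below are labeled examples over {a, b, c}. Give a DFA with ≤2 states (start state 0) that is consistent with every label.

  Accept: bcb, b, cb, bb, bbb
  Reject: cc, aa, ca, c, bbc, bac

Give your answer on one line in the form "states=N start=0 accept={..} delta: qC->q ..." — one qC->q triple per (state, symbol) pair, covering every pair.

states=2 start=0 accept={1} delta: 0a->0 0b->1 0c->0 1a->0 1b->1 1c->0

State merging on the prefix tree: take the shortest (then alphabetical) example prefix whose next move is undefined and point that move at state 0, else 1, else 2, ...; a target is out if some Accept/Reject pair would then sit in one state with the same input left (inseparable). If every existing state is out, open a new one.
a: 0a undefined. 0a->0: ok.
b: 0b undefined. 0b->0: no, b/aa meet in 0. Open state 1: 0b->1.
c: 0c undefined. 0c->0: ok.
ba: 1a undefined. 1a->0: ok.
bb: 1b undefined. 1b->0: no, bb/cc meet in 0. 1b->1: ok.
bc: 1c undefined. 1c->0: ok.
All examples now run through 2 states with every (state, symbol) defined. Accept strings end in {1}, Reject strings end in {0}; accept={1}.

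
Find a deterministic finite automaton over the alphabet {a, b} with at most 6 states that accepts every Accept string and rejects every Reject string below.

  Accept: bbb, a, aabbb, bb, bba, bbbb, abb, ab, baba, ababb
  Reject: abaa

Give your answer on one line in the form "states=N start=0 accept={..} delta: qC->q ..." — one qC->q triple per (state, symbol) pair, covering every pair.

State merging on the prefix tree: take the shortest (then alphabetical) example prefix whose next move is undefined and point that move at state 0, else 1, else 2, ...; a target is out if some Accept/Reject pair would then sit in one state with the same input left (inseparable). If every existing state is out, open a new one.
a: 0a undefined. 0a->0: ok.
b: 0b undefined. 0b->0: no, bbb/abaa meet in 0. Open state 1: 0b->1.
ba: 1a undefined. 1a->0: no, a/abaa meet in 0. 1a->1: no, ab/abaa meet in 1. Open state 2: 1a->2.
bb: 1b undefined. 1b->0: ok.
bab: 2b undefined. 2b->0: ok.
abaa: 2a undefined. 2a->0: no, a/abaa meet in 0. 2a->1: no, bbb/abaa meet in 1. 2a->2: ok.
All examples now run through 3 states with every (state, symbol) defined. Accept strings end in {0,1}, Reject strings end in {2}; accept={0,1}.

states=3 start=0 accept={0,1} delta: 0a->0 0b->1 1a->2 1b->0 2a->2 2b->0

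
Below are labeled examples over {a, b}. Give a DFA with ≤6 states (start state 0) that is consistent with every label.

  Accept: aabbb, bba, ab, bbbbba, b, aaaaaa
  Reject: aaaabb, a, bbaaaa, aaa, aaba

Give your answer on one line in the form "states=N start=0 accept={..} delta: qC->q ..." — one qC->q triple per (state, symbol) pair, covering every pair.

Fold the examples into a partial DFA from state 0: repeatedly fix the first undefined (state, symbol) met by the shortest-then-alphabetical prefix, trying targets in increasing order and rejecting any under which an Accept and a Reject string meet in one state with the same remainder; add a state when all current targets are rejected. Accepting states are where Accept strings end.
a: 0a undefined. 0a->0: no, aaaaaa/a meet in 0. Open state 1: 0a->1.
b: 0b undefined. 0b->0: no, bba/a meet in 1. 0b->1: no, b/a meet in 1. Open state 2: 0b->2.
aa: 1a undefined. 1a->0: ok.
ab: 1b undefined. 1b->0: ok.
bb: 2b undefined. 2b->0: no, bba/a meet in 1. 2b->1: ok.
aaba: 2a undefined. 2a->0: no, aabbb/aaba meet in 0. 2a->1: ok.
All examples now run through 3 states with every (state, symbol) defined. Accept strings end in {0,2}, Reject strings end in {1}; accept={0,2}.

states=3 start=0 accept={0,2} delta: 0a->1 0b->2 1a->0 1b->0 2a->1 2b->1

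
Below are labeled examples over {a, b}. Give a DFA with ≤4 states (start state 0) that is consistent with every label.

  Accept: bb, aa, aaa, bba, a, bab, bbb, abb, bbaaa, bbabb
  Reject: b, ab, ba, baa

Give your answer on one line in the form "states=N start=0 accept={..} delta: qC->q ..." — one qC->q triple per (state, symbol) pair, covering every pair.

states=3 start=0 accept={0,2} delta: 0a->0 0b->1 1a->1 1b->2 2a->0 2b->0

Grow the machine one transition at a time. Run the examples from 0; the earliest place one falls off (shortest prefix, ties alphabetical) gets sent to the lowest-numbered state that keeps every Accept/Reject pair distinguishable — a pair clashes when both reach the same state with identical unread suffix — and to a fresh state only if none does.
a: 0a undefined. 0a->0: ok.
b: 0b undefined. 0b->0: no, bb/b meet in 0. Open state 1: 0b->1.
ba: 1a undefined. 1a->0: no, aa/ba meet in 0. 1a->1: ok.
bb: 1b undefined. 1b->0: no, bbb/b meet in 1. 1b->1: no, bb/b meet in 1. Open state 2: 1b->2.
bba: 2a undefined. 2a->0: ok.
bbb: 2b undefined. 2b->0: ok.
All examples now run through 3 states with every (state, symbol) defined. Accept strings end in {0,2}, Reject strings end in {1}; accept={0,2}.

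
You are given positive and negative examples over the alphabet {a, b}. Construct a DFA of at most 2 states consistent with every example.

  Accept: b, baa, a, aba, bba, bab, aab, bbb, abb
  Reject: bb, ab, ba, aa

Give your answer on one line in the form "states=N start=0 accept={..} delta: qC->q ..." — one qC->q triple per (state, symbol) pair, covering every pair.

states=2 start=0 accept={1} delta: 0a->1 0b->1 1a->0 1b->0

Fold the examples into a partial DFA from state 0: repeatedly fix the first undefined (state, symbol) met by the shortest-then-alphabetical prefix, trying targets in increasing order and rejecting any under which an Accept and a Reject string meet in one state with the same remainder; add a state when all current targets are rejected. Accepting states are where Accept strings end.
a: 0a undefined. 0a->0: no, b/ab meet in 0 with "b" left. Open state 1: 0a->1.
b: 0b undefined. 0b->0: no, b/bb meet in 0. 0b->1: ok.
aa: 1a undefined. 1a->0: ok.
ab: 1b undefined. 1b->0: ok.
All examples now run through 2 states with every (state, symbol) defined. Accept strings end in {1}, Reject strings end in {0}; accept={1}.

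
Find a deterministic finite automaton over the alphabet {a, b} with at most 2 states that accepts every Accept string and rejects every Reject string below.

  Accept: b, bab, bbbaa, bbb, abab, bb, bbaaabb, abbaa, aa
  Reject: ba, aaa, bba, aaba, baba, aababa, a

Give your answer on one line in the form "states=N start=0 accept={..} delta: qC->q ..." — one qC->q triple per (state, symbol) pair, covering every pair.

states=2 start=0 accept={0} delta: 0a->1 0b->0 1a->0 1b->0

Grow the machine one transition at a time. Run the examples from 0; the earliest place one falls off (shortest prefix, ties alphabetical) gets sent to the lowest-numbered state that keeps every Accept/Reject pair distinguishable — a pair clashes when both reach the same state with identical unread suffix — and to a fresh state only if none does.
a: 0a undefined. 0a->0: no, aa/aaa meet in 0. Open state 1: 0a->1.
b: 0b undefined. 0b->0: ok.
aa: 1a undefined. 1a->0: ok.
ab: 1b undefined. 1b->0: ok.
All examples now run through 2 states with every (state, symbol) defined. Accept strings end in {0}, Reject strings end in {1}; accept={0}.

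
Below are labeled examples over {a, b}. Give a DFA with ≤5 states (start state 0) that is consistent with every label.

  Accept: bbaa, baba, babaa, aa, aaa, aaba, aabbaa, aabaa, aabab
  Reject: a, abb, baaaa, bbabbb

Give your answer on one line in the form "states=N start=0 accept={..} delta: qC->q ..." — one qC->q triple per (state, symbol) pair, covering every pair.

Fold the examples into a partial DFA from state 0: repeatedly fix the first undefined (state, symbol) met by the shortest-then-alphabetical prefix, trying targets in increasing order and rejecting any under which an Accept and a Reject string meet in one state with the same remainder; add a state when all current targets are rejected. Accepting states are where Accept strings end.
a: 0a undefined. 0a->0: no, aa/a meet in 0. Open state 1: 0a->1.
b: 0b undefined. 0b->0: ok.
aa: 1a undefined. 1a->0: no, bbaa/baaaa meet in 0. 1a->1: no, bbaa/a meet in 1. Open state 2: 1a->2.
ab: 1b undefined. 1b->0: no, baba/a meet in 1. 1b->1: ok.
aaa: 2a undefined. 2a->0: ok.
aab: 2b undefined. 2b->0: no, aaba/a meet in 1. 2b->1: no, aabab/a meet in 1. 2b->2: no, aabbaa/a meet in 1. Open state 3: 2b->3.
aaba: 3a undefined. 3a->0: no, aabaa/a meet in 1. 3a->1: no, aaba/a meet in 1. 3a->2: ok.
aabb: 3b undefined. 3b->0: ok.
All examples now run through 4 states with every (state, symbol) defined. Accept strings end in {0,2,3}, Reject strings end in {1}; accept={0,2,3}.

states=4 start=0 accept={0,2,3} delta: 0a->1 0b->0 1a->2 1b->1 2a->0 2b->3 3a->2 3b->0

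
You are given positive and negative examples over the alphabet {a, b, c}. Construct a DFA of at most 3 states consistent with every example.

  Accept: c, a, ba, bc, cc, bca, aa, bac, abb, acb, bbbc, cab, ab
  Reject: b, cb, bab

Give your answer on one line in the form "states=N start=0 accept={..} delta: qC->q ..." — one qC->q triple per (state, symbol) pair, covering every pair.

Fold the examples into a partial DFA from state 0: repeatedly fix the first undefined (state, symbol) met by the shortest-then-alphabetical prefix, trying targets in increasing order and rejecting any under which an Accept and a Reject string meet in one state with the same remainder; add a state when all current targets are rejected. Accepting states are where Accept strings end.
a: 0a undefined. 0a->0: no, acb/cb meet in 0 with "cb" left. Open state 1: 0a->1.
b: 0b undefined. 0b->0: no, ab/bab meet in 1 with "b" left. 0b->1: no, a/b meet in 1. Open state 2: 0b->2.
c: 0c undefined. 0c->0: ok.
aa: 1a undefined. 1a->0: ok.
ab: 1b undefined. 1b->0: no, abb/b meet in 2. 1b->1: ok.
ac: 1c undefined. 1c->0: no, acb/b meet in 2. 1c->1: ok.
ba: 2a undefined. 2a->0: ok.
bb: 2b undefined. 2b->0: ok.
bc: 2c undefined. 2c->0: ok.
All examples now run through 3 states with every (state, symbol) defined. Accept strings end in {0,1}, Reject strings end in {2}; accept={0,1}.

states=3 start=0 accept={0,1} delta: 0a->1 0b->2 0c->0 1a->0 1b->1 1c->1 2a->0 2b->0 2c->0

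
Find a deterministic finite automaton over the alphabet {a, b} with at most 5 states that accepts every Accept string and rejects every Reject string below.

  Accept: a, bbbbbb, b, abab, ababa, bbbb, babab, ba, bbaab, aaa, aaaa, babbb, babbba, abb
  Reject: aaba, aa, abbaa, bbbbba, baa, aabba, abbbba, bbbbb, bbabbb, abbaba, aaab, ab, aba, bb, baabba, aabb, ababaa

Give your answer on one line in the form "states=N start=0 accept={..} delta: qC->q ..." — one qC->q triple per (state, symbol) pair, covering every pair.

State merging on the prefix tree: take the shortest (then alphabetical) example prefix whose next move is undefined and point that move at state 0, else 1, else 2, ...; a target is out if some Accept/Reject pair would then sit in one state with the same input left (inseparable). If every existing state is out, open a new one.
a: 0a undefined. 0a->0: no, a/aa meet in 0. Open state 1: 0a->1.
b: 0b undefined. 0b->0: no, a/bbbbba meet in 1. 0b->1: no, ba/aa meet in 1 with "a" left. Open state 2: 0b->2.
aa: 1a undefined. 1a->0: no, ba/aaba meet in 2 with "a" left. 1a->1: no, a/aa meet in 1. 1a->2: no, b/aa meet in 2. Open state 3: 1a->3.
ab: 1b undefined. 1b->0: no, a/aba meet in 1. 1b->1: no, a/ab meet in 1. 1b->2: no, b/ab meet in 2. 1b->3: no, abab/aaab meet in 3 with "ab" left. Open state 4: 1b->4.
ba: 2a undefined. 2a->0: no, a/baa meet in 1. 2a->1: ok.
bb: 2b undefined. 2b->0: no, a/bbbbba meet in 1. 2b->1: no, a/bb meet in 1. 2b->2: no, a/bbbbba meet in 1. 2b->3: no, bbbb/aabb meet in 3 with "bb" left. 2b->4: ok.
aaa: 3a undefined. 3a->0: no, b/aaab meet in 2. 3a->1: no, aaaa/aa meet in 3. 3a->2: ok.
aab: 3b undefined. 3b->0: no, a/aaba meet in 1. 3b->1: ok.
aba: 4a undefined. 4a->0: no, bbaab/aaab meet in 4. 4a->1: no, a/aabba meet in 1. 4a->2: no, a/ababaa meet in 1. 4a->3: no, b/ababaa meet in 2. 4a->4: ok.
abb: 4b undefined. 4b->0: ok.
All examples now run through 5 states with every (state, symbol) defined. Accept strings end in {0,1,2}, Reject strings end in {3,4}; accept={0,1,2}.

states=5 start=0 accept={0,1,2} delta: 0a->1 0b->2 1a->3 1b->4 2a->1 2b->4 3a->2 3b->1 4a->4 4b->0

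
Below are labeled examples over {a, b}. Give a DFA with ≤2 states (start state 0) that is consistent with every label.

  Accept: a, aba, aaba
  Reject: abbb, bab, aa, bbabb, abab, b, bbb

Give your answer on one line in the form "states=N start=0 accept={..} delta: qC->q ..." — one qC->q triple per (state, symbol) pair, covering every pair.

Grow the machine one transition at a time. Run the examples from 0; the earliest place one falls off (shortest prefix, ties alphabetical) gets sent to the lowest-numbered state that keeps every Accept/Reject pair distinguishable — a pair clashes when both reach the same state with identical unread suffix — and to a fresh state only if none does.
a: 0a undefined. 0a->0: no, a/aa meet in 0. Open state 1: 0a->1.
b: 0b undefined. 0b->0: ok.
aa: 1a undefined. 1a->0: ok.
ab: 1b undefined. 1b->0: ok.
All examples now run through 2 states with every (state, symbol) defined. Accept strings end in {1}, Reject strings end in {0}; accept={1}.

states=2 start=0 accept={1} delta: 0a->1 0b->0 1a->0 1b->0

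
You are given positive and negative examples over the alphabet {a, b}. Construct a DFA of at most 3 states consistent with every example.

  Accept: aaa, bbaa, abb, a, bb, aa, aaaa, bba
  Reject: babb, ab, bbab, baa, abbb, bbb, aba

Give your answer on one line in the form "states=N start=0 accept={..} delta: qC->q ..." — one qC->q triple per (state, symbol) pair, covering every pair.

states=2 start=0 accept={0} delta: 0a->0 0b->1 1a->1 1b->0

Fold the examples into a partial DFA from state 0: repeatedly fix the first undefined (state, symbol) met by the shortest-then-alphabetical prefix, trying targets in increasing order and rejecting any under which an Accept and a Reject string meet in one state with the same remainder; add a state when all current targets are rejected. Accepting states are where Accept strings end.
a: 0a undefined. 0a->0: ok.
b: 0b undefined. 0b->0: no, aaa/babb meet in 0. Open state 1: 0b->1.
ba: 1a undefined. 1a->0: no, aaa/baa meet in 0. 1a->1: ok.
bb: 1b undefined. 1b->0: ok.
All examples now run through 2 states with every (state, symbol) defined. Accept strings end in {0}, Reject strings end in {1}; accept={0}.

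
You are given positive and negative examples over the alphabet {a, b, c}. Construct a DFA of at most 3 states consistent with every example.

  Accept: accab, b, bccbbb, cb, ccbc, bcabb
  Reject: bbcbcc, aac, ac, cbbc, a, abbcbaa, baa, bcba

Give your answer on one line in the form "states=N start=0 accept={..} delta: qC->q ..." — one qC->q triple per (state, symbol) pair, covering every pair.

states=3 start=0 accept={1,2} delta: 0a->0 0b->1 0c->0 1a->0 1b->0 1c->2 2a->1 2b->0 2c->0

Fold the examples into a partial DFA from state 0: repeatedly fix the first undefined (state, symbol) met by the shortest-then-alphabetical prefix, trying targets in increasing order and rejecting any under which an Accept and a Reject string meet in one state with the same remainder; add a state when all current targets are rejected. Accepting states are where Accept strings end.
a: 0a undefined. 0a->0: ok.
b: 0b undefined. 0b->0: no, b/a meet in 0. Open state 1: 0b->1.
c: 0c undefined. 0c->0: ok.
ba: 1a undefined. 1a->0: ok.
bb: 1b undefined. 1b->0: ok.
bc: 1c undefined. 1c->0: no, ccbc/bbcbcc meet in 0. 1c->1: no, accab/bbcbcc meet in 1. Open state 2: 1c->2.
bca: 2a undefined. 2a->0: no, bcabb/aac meet in 0. 2a->1: ok.
bcb: 2b undefined. 2b->0: ok.
bcc: 2c undefined. 2c->0: ok.
All examples now run through 3 states with every (state, symbol) defined. Accept strings end in {1,2}, Reject strings end in {0}; accept={1,2}.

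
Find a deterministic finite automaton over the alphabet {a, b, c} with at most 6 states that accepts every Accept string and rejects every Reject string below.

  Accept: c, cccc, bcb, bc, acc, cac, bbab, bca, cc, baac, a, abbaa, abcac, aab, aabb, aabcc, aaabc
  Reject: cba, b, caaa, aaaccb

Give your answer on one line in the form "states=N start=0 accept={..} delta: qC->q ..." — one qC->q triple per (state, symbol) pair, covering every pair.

states=5 start=0 accept={1,2,4} delta: 0a->1 0b->0 0c->1 1a->2 1b->2 1c->1 2a->3 2b->4 2c->1 3a->0 3b->0 3c->3 4a->0 4b->1 4c->0

Grow the machine one transition at a time. Run the examples from 0; the earliest place one falls off (shortest prefix, ties alphabetical) gets sent to the lowest-numbered state that keeps every Accept/Reject pair distinguishable — a pair clashes when both reach the same state with identical unread suffix — and to a fresh state only if none does.
a: 0a undefined. 0a->0: no, aab/b meet in 0 with "b" left. Open state 1: 0a->1.
b: 0b undefined. 0b->0: ok.
c: 0c undefined. 0c->0: no, c/b meet in 0. 0c->1: ok.
aa: 1a undefined. 1a->0: no, bca/b meet in 0. 1a->1: no, c/caaa meet in 1. Open state 2: 1a->2.
ab: 1b undefined. 1b->0: no, c/cba meet in 1. 1b->1: no, bca/cba meet in 2. 1b->2: ok.
ac: 1c undefined. 1c->0: no, cccc/b meet in 0. 1c->1: ok.
aaa: 2a undefined. 2a->0: no, c/caaa meet in 1. 2a->1: no, c/cba meet in 1. 2a->2: no, bcb/cba meet in 2. Open state 3: 2a->3.
aab: 2b undefined. 2b->0: no, aab/b meet in 0. 2b->1: no, abbaa/cba meet in 3. 2b->2: no, abbaa/caaa meet in 3 with "a" left. 2b->3: no, aab/cba meet in 3. Open state 4: 2b->4.
abc: 2c undefined. 2c->0: no, cac/b meet in 0. 2c->1: ok.
aaab: 3b undefined. 3b->0: ok.
aaac: 3c undefined. 3c->0: no, bcb/aaaccb meet in 2. 3c->1: no, bcb/aaaccb meet in 2. 3c->2: no, bcb/aaaccb meet in 2. 3c->3: ok.
aabb: 4b undefined. 4b->0: no, aabb/b meet in 0. 4b->1: ok.
aabc: 4c undefined. 4c->0: ok.
abba: 4a undefined. 4a->0: ok.
caaa: 3a undefined. 3a->0: ok.
All examples now run through 5 states with every (state, symbol) defined. Accept strings end in {1,2,4}, Reject strings end in {0,3}; accept={1,2,4}.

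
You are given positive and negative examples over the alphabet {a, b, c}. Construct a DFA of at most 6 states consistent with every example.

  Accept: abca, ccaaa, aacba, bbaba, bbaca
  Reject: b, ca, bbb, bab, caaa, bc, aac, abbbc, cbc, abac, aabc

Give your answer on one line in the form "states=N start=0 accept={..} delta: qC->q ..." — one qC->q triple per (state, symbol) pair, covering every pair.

Fold the examples into a partial DFA from state 0: repeatedly fix the first undefined (state, symbol) met by the shortest-then-alphabetical prefix, trying targets in increasing order and rejecting any under which an Accept and a Reject string meet in one state with the same remainder; add a state when all current targets are rejected. Accepting states are where Accept strings end.
a: 0a undefined. 0a->0: ok.
b: 0b undefined. 0b->0: no, abca/ca meet in 0 with "ca" left. Open state 1: 0b->1.
c: 0c undefined. 0c->0: no, ccaaa/ca meet in 0. 0c->1: ok.
ba: 1a undefined. 1a->0: ok.
bb: 1b undefined. 1b->0: no, aacba/ca meet in 0. 1b->1: no, aacba/ca meet in 0. Open state 2: 1b->2.
bc: 1c undefined. 1c->0: no, abca/ca meet in 0. 1c->1: no, abca/ca meet in 0. 1c->2: ok.
bba: 2a undefined. 2a->0: no, abca/ca meet in 0. 2a->1: no, abca/b meet in 1. 2a->2: no, abca/bc meet in 2. Open state 3: 2a->3.
bbb: 2b undefined. 2b->0: ok.
cbc: 2c undefined. 2c->0: ok.
bbab: 3b undefined. 3b->0: no, bbaba/ca meet in 0. 3b->1: no, bbaba/ca meet in 0. 3b->2: ok.
bbac: 3c undefined. 3c->0: no, bbaca/ca meet in 0. 3c->1: no, bbaca/ca meet in 0. 3c->2: ok.
ccaa: 3a undefined. 3a->0: no, ccaaa/ca meet in 0. 3a->1: no, ccaaa/ca meet in 0. 3a->2: ok.
All examples now run through 4 states with every (state, symbol) defined. Accept strings end in {3}, Reject strings end in {0,1,2}; accept={3}.

states=4 start=0 accept={3} delta: 0a->0 0b->1 0c->1 1a->0 1b->2 1c->2 2a->3 2b->0 2c->0 3a->2 3b->2 3c->2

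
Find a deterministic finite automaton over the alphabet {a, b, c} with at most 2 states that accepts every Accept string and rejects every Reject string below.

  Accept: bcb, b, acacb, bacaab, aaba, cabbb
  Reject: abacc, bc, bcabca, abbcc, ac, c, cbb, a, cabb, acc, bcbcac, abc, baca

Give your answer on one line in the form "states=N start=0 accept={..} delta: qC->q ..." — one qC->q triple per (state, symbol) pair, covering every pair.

states=2 start=0 accept={1} delta: 0a->0 0b->1 0c->0 1a->1 1b->0 1c->0

Fold the examples into a partial DFA from state 0: repeatedly fix the first undefined (state, symbol) met by the shortest-then-alphabetical prefix, trying targets in increasing order and rejecting any under which an Accept and a Reject string meet in one state with the same remainder; add a state when all current targets are rejected. Accepting states are where Accept strings end.
a: 0a undefined. 0a->0: ok.
b: 0b undefined. 0b->0: no, b/a meet in 0. Open state 1: 0b->1.
c: 0c undefined. 0c->0: ok.
ba: 1a undefined. 1a->0: no, aaba/abacc meet in 0. 1a->1: ok.
bc: 1c undefined. 1c->0: ok.
abb: 1b undefined. 1b->0: ok.
All examples now run through 2 states with every (state, symbol) defined. Accept strings end in {1}, Reject strings end in {0}; accept={1}.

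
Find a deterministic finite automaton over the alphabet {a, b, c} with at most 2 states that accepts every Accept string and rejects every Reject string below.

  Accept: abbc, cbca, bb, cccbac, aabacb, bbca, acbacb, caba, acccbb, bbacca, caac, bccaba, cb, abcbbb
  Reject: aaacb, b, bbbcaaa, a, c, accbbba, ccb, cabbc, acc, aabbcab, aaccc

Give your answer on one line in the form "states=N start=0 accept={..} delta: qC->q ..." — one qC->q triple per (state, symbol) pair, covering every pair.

states=2 start=0 accept={0} delta: 0a->1 0b->1 0c->1 1a->0 1b->0 1c->0

State merging on the prefix tree: take the shortest (then alphabetical) example prefix whose next move is undefined and point that move at state 0, else 1, else 2, ...; a target is out if some Accept/Reject pair would then sit in one state with the same input left (inseparable). If every existing state is out, open a new one.
a: 0a undefined. 0a->0: no, cb/aaacb meet in 0 with "cb" left. Open state 1: 0a->1.
b: 0b undefined. 0b->0: no, bb/b meet in 0. 0b->1: ok.
c: 0c undefined. 0c->0: no, abbc/cabbc meet in 1 with "bbc" left. 0c->1: ok.
aa: 1a undefined. 1a->0: ok.
ab: 1b undefined. 1b->0: ok.
ac: 1c undefined. 1c->0: ok.
All examples now run through 2 states with every (state, symbol) defined. Accept strings end in {0}, Reject strings end in {1}; accept={0}.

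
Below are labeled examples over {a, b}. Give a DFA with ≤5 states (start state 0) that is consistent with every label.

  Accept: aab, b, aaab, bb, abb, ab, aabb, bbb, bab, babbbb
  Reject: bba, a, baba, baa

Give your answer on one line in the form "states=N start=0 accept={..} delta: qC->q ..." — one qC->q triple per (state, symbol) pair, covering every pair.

states=2 start=0 accept={1} delta: 0a->0 0b->1 1a->0 1b->1

Grow the machine one transition at a time. Run the examples from 0; the earliest place one falls off (shortest prefix, ties alphabetical) gets sent to the lowest-numbered state that keeps every Accept/Reject pair distinguishable — a pair clashes when both reach the same state with identical unread suffix — and to a fresh state only if none does.
a: 0a undefined. 0a->0: ok.
b: 0b undefined. 0b->0: no, aab/bba meet in 0. Open state 1: 0b->1.
ba: 1a undefined. 1a->0: ok.
bb: 1b undefined. 1b->0: no, bb/bba meet in 0. 1b->1: ok.
All examples now run through 2 states with every (state, symbol) defined. Accept strings end in {1}, Reject strings end in {0}; accept={1}.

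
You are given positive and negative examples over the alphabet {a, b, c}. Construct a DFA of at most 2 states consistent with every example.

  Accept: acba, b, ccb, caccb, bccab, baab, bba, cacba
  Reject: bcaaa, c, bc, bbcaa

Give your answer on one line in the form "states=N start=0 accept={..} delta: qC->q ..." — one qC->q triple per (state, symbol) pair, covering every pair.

states=2 start=0 accept={0} delta: 0a->0 0b->0 0c->1 1a->1 1b->0 1c->0

State merging on the prefix tree: take the shortest (then alphabetical) example prefix whose next move is undefined and point that move at state 0, else 1, else 2, ...; a target is out if some Accept/Reject pair would then sit in one state with the same input left (inseparable). If every existing state is out, open a new one.
a: 0a undefined. 0a->0: ok.
b: 0b undefined. 0b->0: ok.
c: 0c undefined. 0c->0: no, acba/bcaaa meet in 0. Open state 1: 0c->1.
ca: 1a undefined. 1a->0: no, b/bcaaa meet in 0. 1a->1: ok.
cc: 1c undefined. 1c->0: ok.
acb: 1b undefined. 1b->0: ok.
All examples now run through 2 states with every (state, symbol) defined. Accept strings end in {0}, Reject strings end in {1}; accept={0}.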